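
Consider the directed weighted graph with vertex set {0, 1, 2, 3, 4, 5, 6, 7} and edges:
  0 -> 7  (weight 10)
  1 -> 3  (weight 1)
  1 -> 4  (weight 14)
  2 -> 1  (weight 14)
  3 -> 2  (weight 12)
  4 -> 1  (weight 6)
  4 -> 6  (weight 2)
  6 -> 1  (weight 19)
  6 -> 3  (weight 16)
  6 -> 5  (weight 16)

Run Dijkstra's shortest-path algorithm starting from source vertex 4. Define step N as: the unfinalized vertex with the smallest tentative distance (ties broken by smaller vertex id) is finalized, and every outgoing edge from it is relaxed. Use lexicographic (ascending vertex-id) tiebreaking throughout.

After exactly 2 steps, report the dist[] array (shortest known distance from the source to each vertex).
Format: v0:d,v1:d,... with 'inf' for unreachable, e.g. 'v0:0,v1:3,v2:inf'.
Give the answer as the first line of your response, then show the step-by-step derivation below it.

v0:inf,v1:6,v2:inf,v3:18,v4:0,v5:18,v6:2,v7:inf

step 1: dist = v0:inf,v1:6,v2:inf,v3:inf,v4:0,v5:inf,v6:2,v7:inf
step 2: dist = v0:inf,v1:6,v2:inf,v3:18,v4:0,v5:18,v6:2,v7:inf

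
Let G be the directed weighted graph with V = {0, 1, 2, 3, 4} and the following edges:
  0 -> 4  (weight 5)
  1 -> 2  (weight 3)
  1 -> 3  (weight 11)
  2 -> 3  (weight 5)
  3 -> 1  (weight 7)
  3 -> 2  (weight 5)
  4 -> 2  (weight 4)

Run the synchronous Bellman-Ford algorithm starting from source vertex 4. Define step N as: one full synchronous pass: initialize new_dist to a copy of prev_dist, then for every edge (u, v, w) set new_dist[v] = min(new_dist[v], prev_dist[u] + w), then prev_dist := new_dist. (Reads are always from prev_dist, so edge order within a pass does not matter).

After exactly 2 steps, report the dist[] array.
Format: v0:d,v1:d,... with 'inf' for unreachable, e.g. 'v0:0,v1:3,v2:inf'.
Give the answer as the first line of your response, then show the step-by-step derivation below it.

v0:inf,v1:inf,v2:4,v3:9,v4:0

step 1: dist = v0:inf,v1:inf,v2:4,v3:inf,v4:0
step 2: dist = v0:inf,v1:inf,v2:4,v3:9,v4:0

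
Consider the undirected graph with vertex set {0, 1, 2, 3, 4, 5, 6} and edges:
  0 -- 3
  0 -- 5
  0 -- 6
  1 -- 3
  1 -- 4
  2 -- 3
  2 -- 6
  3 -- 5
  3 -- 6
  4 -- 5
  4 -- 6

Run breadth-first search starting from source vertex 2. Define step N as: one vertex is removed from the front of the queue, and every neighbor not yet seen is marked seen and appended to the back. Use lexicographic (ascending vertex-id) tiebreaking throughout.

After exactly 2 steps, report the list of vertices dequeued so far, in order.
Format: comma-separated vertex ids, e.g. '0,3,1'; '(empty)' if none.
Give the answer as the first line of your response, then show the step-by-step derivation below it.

2,3

step 1: dequeue 2; queue=[3,6]; order=2
step 2: dequeue 3; queue=[6,0,1,5]; order=2,3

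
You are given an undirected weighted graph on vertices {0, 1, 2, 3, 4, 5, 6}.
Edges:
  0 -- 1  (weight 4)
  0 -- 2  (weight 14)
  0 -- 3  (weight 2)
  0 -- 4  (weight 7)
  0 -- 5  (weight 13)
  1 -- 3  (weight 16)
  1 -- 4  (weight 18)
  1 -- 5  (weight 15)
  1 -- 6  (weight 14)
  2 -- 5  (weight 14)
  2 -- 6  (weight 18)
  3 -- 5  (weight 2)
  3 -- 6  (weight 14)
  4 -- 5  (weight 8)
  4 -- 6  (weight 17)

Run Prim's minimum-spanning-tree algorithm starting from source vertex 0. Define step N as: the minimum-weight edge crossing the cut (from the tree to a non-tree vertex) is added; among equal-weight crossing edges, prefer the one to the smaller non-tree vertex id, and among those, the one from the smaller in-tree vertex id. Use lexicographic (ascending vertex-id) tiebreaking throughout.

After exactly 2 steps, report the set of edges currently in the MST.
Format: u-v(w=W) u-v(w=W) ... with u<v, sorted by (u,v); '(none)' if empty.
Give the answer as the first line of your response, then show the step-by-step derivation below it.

0-3(w=2) 3-5(w=2)

step 1: add edge 0-3 (w=2); MST = {0-3(w=2)}
step 2: add edge 3-5 (w=2); MST = {0-3(w=2) 3-5(w=2)}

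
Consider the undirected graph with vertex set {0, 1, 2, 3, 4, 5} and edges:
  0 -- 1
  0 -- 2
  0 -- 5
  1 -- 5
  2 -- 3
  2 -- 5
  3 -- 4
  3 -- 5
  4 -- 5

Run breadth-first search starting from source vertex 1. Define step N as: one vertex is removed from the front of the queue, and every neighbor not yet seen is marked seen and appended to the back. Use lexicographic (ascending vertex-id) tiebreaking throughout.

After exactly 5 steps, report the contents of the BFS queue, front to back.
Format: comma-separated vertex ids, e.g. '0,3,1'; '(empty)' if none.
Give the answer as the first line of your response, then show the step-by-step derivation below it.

4

step 1: dequeue 1; queue=[0,5]; order=1
step 2: dequeue 0; queue=[5,2]; order=1,0
step 3: dequeue 5; queue=[2,3,4]; order=1,0,5
step 4: dequeue 2; queue=[3,4]; order=1,0,5,2
step 5: dequeue 3; queue=[4]; order=1,0,5,2,3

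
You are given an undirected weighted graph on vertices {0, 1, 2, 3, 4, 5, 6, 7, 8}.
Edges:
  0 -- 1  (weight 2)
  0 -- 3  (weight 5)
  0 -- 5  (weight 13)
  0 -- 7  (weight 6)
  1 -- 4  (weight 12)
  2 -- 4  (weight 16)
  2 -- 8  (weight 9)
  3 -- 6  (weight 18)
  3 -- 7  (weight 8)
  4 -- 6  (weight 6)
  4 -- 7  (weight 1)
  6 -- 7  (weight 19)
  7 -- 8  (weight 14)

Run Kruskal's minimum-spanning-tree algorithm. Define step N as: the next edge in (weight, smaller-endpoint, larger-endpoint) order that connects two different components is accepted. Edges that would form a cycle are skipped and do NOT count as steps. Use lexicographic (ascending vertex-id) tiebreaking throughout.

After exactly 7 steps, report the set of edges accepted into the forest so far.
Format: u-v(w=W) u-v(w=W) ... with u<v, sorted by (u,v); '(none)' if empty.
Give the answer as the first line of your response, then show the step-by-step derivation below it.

0-1(w=2) 0-3(w=5) 0-5(w=13) 0-7(w=6) 2-8(w=9) 4-6(w=6) 4-7(w=1)

step 1: add edge 4-7 (w=1); MST = {4-7(w=1)}
step 2: add edge 0-1 (w=2); MST = {0-1(w=2) 4-7(w=1)}
step 3: add edge 0-3 (w=5); MST = {0-1(w=2) 0-3(w=5) 4-7(w=1)}
step 4: add edge 0-7 (w=6); MST = {0-1(w=2) 0-3(w=5) 0-7(w=6) 4-7(w=1)}
step 5: add edge 4-6 (w=6); MST = {0-1(w=2) 0-3(w=5) 0-7(w=6) 4-6(w=6) 4-7(w=1)}
step 6: add edge 2-8 (w=9); MST = {0-1(w=2) 0-3(w=5) 0-7(w=6) 2-8(w=9) 4-6(w=6) 4-7(w=1)}
step 7: add edge 0-5 (w=13); MST = {0-1(w=2) 0-3(w=5) 0-5(w=13) 0-7(w=6) 2-8(w=9) 4-6(w=6) 4-7(w=1)}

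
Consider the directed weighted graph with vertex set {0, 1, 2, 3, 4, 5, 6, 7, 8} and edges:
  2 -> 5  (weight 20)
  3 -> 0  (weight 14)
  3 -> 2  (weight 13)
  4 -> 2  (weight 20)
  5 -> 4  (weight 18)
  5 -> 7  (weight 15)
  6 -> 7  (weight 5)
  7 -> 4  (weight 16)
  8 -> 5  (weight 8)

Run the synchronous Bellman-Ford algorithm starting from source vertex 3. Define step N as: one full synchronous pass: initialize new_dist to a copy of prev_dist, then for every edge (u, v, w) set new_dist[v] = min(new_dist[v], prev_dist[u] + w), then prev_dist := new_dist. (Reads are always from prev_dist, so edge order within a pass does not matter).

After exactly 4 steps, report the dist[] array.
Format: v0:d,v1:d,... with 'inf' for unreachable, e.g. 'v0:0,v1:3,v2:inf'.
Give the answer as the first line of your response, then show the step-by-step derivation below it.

v0:14,v1:inf,v2:13,v3:0,v4:51,v5:33,v6:inf,v7:48,v8:inf

step 1: dist = v0:14,v1:inf,v2:13,v3:0,v4:inf,v5:inf,v6:inf,v7:inf,v8:inf
step 2: dist = v0:14,v1:inf,v2:13,v3:0,v4:inf,v5:33,v6:inf,v7:inf,v8:inf
step 3: dist = v0:14,v1:inf,v2:13,v3:0,v4:51,v5:33,v6:inf,v7:48,v8:inf
step 4: dist = v0:14,v1:inf,v2:13,v3:0,v4:51,v5:33,v6:inf,v7:48,v8:inf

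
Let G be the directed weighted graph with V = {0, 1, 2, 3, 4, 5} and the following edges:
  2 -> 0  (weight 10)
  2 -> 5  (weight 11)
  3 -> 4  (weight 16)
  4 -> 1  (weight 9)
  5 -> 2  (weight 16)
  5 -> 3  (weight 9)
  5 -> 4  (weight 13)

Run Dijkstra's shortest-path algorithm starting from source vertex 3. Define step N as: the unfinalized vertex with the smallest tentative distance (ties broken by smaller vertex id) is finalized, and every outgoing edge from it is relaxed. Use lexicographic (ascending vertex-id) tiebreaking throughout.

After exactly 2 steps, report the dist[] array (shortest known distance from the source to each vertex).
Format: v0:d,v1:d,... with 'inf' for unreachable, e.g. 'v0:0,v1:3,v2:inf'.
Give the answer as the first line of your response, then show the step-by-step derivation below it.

v0:inf,v1:25,v2:inf,v3:0,v4:16,v5:inf

step 1: dist = v0:inf,v1:inf,v2:inf,v3:0,v4:16,v5:inf
step 2: dist = v0:inf,v1:25,v2:inf,v3:0,v4:16,v5:inf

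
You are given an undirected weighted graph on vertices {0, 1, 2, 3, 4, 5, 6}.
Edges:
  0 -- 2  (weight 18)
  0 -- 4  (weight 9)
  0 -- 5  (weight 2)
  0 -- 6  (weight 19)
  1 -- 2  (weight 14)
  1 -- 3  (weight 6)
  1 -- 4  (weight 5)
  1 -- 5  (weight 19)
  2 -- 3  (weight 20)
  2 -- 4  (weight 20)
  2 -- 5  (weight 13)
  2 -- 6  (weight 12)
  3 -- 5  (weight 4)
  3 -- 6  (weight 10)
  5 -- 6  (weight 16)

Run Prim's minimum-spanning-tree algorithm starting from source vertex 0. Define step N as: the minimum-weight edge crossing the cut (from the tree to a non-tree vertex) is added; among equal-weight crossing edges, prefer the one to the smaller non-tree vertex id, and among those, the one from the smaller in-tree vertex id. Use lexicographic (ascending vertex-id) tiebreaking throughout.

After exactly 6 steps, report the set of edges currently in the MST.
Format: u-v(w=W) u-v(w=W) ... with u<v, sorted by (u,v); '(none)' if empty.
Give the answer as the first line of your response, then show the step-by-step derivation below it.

0-5(w=2) 1-3(w=6) 1-4(w=5) 2-6(w=12) 3-5(w=4) 3-6(w=10)

step 1: add edge 0-5 (w=2); MST = {0-5(w=2)}
step 2: add edge 3-5 (w=4); MST = {0-5(w=2) 3-5(w=4)}
step 3: add edge 1-3 (w=6); MST = {0-5(w=2) 1-3(w=6) 3-5(w=4)}
step 4: add edge 1-4 (w=5); MST = {0-5(w=2) 1-3(w=6) 1-4(w=5) 3-5(w=4)}
step 5: add edge 3-6 (w=10); MST = {0-5(w=2) 1-3(w=6) 1-4(w=5) 3-5(w=4) 3-6(w=10)}
step 6: add edge 2-6 (w=12); MST = {0-5(w=2) 1-3(w=6) 1-4(w=5) 2-6(w=12) 3-5(w=4) 3-6(w=10)}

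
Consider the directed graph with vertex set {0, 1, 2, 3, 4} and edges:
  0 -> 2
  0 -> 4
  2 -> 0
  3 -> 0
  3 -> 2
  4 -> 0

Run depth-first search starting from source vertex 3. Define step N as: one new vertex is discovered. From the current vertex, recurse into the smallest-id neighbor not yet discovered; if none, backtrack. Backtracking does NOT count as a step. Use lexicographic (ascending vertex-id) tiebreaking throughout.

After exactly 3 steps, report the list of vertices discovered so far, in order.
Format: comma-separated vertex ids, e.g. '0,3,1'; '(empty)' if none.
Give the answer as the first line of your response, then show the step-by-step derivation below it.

3,0,2

step 1: discover 3; path=3; order=3
step 2: discover 0; path=3>0; order=3,0
step 3: discover 2; path=3>0>2; order=3,0,2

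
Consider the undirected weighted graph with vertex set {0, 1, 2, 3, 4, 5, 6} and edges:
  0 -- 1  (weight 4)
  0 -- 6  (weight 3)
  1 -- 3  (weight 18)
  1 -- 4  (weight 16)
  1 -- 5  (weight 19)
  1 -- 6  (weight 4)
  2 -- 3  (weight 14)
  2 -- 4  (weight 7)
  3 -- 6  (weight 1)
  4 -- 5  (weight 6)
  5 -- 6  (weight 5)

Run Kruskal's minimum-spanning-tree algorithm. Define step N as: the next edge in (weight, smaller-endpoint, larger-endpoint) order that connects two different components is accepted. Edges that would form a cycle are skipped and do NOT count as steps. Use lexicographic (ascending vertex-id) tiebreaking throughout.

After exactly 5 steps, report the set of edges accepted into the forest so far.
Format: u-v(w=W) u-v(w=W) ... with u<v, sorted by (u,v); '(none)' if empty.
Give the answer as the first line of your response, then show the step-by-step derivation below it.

0-1(w=4) 0-6(w=3) 3-6(w=1) 4-5(w=6) 5-6(w=5)

step 1: add edge 3-6 (w=1); MST = {3-6(w=1)}
step 2: add edge 0-6 (w=3); MST = {0-6(w=3) 3-6(w=1)}
step 3: add edge 0-1 (w=4); MST = {0-1(w=4) 0-6(w=3) 3-6(w=1)}
step 4: add edge 5-6 (w=5); MST = {0-1(w=4) 0-6(w=3) 3-6(w=1) 5-6(w=5)}
step 5: add edge 4-5 (w=6); MST = {0-1(w=4) 0-6(w=3) 3-6(w=1) 4-5(w=6) 5-6(w=5)}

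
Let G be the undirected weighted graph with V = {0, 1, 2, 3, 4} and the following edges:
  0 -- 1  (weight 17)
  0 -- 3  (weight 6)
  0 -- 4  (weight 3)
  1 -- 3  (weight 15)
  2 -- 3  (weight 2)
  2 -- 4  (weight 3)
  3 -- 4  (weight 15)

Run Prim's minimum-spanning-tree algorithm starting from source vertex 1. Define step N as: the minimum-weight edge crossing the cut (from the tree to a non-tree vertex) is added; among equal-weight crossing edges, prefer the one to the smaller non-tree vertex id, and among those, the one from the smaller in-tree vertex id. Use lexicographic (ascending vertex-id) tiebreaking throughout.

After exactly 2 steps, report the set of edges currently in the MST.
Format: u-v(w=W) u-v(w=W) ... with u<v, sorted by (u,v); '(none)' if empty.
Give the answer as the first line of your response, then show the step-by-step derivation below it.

1-3(w=15) 2-3(w=2)

step 1: add edge 1-3 (w=15); MST = {1-3(w=15)}
step 2: add edge 2-3 (w=2); MST = {1-3(w=15) 2-3(w=2)}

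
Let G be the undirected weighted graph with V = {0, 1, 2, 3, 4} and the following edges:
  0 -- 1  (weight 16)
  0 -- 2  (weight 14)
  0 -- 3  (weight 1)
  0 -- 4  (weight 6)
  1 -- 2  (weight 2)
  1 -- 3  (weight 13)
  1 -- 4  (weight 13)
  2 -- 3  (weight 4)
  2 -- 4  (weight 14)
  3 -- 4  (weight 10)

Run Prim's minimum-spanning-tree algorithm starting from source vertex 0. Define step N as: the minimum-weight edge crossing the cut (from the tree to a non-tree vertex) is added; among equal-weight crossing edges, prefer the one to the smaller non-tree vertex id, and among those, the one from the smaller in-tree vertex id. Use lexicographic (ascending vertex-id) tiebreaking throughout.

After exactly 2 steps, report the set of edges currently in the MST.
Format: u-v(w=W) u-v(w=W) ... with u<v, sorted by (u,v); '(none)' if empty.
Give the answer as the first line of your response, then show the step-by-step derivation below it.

0-3(w=1) 2-3(w=4)

step 1: add edge 0-3 (w=1); MST = {0-3(w=1)}
step 2: add edge 2-3 (w=4); MST = {0-3(w=1) 2-3(w=4)}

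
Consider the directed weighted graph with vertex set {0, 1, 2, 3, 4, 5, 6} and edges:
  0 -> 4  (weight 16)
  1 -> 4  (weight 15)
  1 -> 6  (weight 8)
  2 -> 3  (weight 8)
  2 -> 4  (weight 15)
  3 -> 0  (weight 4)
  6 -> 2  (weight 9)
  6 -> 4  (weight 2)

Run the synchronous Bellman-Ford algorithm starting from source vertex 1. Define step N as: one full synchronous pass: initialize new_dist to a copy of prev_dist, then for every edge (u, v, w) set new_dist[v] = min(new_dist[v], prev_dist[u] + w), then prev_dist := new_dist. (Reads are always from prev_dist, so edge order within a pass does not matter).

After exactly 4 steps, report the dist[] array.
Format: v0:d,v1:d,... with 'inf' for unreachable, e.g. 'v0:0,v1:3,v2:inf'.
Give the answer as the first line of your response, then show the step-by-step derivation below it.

v0:29,v1:0,v2:17,v3:25,v4:10,v5:inf,v6:8

step 1: dist = v0:inf,v1:0,v2:inf,v3:inf,v4:15,v5:inf,v6:8
step 2: dist = v0:inf,v1:0,v2:17,v3:inf,v4:10,v5:inf,v6:8
step 3: dist = v0:inf,v1:0,v2:17,v3:25,v4:10,v5:inf,v6:8
step 4: dist = v0:29,v1:0,v2:17,v3:25,v4:10,v5:inf,v6:8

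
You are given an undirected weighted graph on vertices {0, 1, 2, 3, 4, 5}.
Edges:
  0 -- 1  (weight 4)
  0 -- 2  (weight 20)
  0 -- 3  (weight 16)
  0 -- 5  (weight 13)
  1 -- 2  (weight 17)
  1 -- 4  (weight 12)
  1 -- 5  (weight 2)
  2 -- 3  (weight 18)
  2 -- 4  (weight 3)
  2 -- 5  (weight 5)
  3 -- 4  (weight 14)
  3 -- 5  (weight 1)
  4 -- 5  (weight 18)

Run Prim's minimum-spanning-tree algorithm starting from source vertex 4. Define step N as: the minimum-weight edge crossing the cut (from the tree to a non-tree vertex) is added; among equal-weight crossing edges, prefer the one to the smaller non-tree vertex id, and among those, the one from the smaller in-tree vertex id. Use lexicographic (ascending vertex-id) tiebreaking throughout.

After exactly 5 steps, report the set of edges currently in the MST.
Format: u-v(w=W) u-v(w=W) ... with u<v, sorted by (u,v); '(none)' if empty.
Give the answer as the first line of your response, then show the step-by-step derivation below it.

0-1(w=4) 1-5(w=2) 2-4(w=3) 2-5(w=5) 3-5(w=1)

step 1: add edge 2-4 (w=3); MST = {2-4(w=3)}
step 2: add edge 2-5 (w=5); MST = {2-4(w=3) 2-5(w=5)}
step 3: add edge 3-5 (w=1); MST = {2-4(w=3) 2-5(w=5) 3-5(w=1)}
step 4: add edge 1-5 (w=2); MST = {1-5(w=2) 2-4(w=3) 2-5(w=5) 3-5(w=1)}
step 5: add edge 0-1 (w=4); MST = {0-1(w=4) 1-5(w=2) 2-4(w=3) 2-5(w=5) 3-5(w=1)}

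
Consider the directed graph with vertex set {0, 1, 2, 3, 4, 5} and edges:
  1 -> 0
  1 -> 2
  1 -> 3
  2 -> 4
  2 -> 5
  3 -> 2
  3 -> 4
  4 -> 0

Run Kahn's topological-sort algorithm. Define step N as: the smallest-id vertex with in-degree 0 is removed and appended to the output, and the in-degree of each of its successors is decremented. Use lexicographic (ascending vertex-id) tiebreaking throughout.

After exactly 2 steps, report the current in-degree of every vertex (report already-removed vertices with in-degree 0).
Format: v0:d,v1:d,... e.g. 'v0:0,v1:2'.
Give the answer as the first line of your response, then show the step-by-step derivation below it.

v0:1,v1:0,v2:0,v3:0,v4:1,v5:1

step 1: output 1; order=[1]; indeg=(1,0,1,0,2,1)
step 2: output 3; order=[1,3]; indeg=(1,0,0,0,1,1)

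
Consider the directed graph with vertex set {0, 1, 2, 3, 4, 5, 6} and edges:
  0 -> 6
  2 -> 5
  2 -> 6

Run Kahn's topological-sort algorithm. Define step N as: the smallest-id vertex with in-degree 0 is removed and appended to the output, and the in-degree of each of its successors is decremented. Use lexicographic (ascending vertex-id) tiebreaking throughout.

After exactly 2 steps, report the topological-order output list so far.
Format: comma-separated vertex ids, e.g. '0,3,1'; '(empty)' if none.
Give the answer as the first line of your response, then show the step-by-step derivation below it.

0,1

step 1: output 0; order=[0]; indeg=(0,0,0,0,0,1,1)
step 2: output 1; order=[0,1]; indeg=(0,0,0,0,0,1,1)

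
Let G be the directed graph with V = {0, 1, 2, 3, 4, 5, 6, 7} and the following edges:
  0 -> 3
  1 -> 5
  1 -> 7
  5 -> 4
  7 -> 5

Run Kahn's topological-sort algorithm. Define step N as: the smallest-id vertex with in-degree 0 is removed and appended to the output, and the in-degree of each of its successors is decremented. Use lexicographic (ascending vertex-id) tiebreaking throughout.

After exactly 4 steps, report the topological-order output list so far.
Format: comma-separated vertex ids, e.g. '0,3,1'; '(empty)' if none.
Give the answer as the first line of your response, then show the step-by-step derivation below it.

0,1,2,3

step 1: output 0; order=[0]; indeg=(0,0,0,0,1,2,0,1)
step 2: output 1; order=[0,1]; indeg=(0,0,0,0,1,1,0,0)
step 3: output 2; order=[0,1,2]; indeg=(0,0,0,0,1,1,0,0)
step 4: output 3; order=[0,1,2,3]; indeg=(0,0,0,0,1,1,0,0)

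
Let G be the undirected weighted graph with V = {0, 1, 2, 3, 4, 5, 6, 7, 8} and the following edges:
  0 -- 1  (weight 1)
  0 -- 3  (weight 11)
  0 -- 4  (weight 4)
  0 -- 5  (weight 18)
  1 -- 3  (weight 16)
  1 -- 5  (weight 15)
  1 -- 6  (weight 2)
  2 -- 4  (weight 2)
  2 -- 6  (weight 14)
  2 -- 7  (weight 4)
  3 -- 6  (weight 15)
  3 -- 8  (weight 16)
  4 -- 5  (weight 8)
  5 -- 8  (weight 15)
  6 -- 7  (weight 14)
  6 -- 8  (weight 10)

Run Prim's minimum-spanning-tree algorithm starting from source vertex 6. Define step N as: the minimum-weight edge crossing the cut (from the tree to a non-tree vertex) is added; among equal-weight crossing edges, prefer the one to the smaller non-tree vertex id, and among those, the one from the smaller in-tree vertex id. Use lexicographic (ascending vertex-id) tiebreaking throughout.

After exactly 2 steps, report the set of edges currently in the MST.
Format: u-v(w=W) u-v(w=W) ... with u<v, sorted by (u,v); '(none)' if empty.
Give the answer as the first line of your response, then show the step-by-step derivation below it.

0-1(w=1) 1-6(w=2)

step 1: add edge 1-6 (w=2); MST = {1-6(w=2)}
step 2: add edge 0-1 (w=1); MST = {0-1(w=1) 1-6(w=2)}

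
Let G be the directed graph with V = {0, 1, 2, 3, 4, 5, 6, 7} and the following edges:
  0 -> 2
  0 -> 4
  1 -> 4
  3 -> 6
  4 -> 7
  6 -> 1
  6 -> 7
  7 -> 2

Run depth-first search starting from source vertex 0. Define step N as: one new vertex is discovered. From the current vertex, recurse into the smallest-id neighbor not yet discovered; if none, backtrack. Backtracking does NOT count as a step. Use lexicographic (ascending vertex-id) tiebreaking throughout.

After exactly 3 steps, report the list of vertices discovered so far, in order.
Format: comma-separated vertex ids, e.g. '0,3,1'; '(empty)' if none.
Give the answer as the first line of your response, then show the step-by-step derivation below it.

0,2,4

step 1: discover 0; path=0; order=0
step 2: discover 2; path=0>2; order=0,2
step 3: discover 4; path=0>4; order=0,2,4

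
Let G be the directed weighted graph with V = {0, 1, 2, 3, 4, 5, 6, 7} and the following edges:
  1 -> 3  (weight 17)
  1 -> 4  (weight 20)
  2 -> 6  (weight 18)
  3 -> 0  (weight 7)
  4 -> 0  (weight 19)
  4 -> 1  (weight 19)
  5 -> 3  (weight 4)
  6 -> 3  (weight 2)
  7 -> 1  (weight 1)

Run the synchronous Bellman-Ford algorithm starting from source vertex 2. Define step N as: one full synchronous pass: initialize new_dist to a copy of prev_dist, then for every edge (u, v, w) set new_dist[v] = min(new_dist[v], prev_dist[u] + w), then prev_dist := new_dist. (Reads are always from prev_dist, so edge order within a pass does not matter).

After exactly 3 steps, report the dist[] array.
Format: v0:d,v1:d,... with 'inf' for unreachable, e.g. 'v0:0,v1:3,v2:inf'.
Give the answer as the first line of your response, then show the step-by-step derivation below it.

v0:27,v1:inf,v2:0,v3:20,v4:inf,v5:inf,v6:18,v7:inf

step 1: dist = v0:inf,v1:inf,v2:0,v3:inf,v4:inf,v5:inf,v6:18,v7:inf
step 2: dist = v0:inf,v1:inf,v2:0,v3:20,v4:inf,v5:inf,v6:18,v7:inf
step 3: dist = v0:27,v1:inf,v2:0,v3:20,v4:inf,v5:inf,v6:18,v7:inf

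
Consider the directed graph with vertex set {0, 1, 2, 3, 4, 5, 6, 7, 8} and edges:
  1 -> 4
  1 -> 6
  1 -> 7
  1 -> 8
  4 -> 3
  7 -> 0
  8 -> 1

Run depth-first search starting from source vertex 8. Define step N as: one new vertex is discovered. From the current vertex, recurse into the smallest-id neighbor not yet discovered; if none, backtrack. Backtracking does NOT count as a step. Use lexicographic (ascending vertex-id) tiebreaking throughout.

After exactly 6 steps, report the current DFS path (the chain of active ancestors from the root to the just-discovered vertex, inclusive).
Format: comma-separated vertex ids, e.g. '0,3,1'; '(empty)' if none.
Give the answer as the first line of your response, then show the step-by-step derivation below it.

8,1,7

step 1: discover 8; path=8; order=8
step 2: discover 1; path=8>1; order=8,1
step 3: discover 4; path=8>1>4; order=8,1,4
step 4: discover 3; path=8>1>4>3; order=8,1,4,3
step 5: discover 6; path=8>1>6; order=8,1,4,3,6
step 6: discover 7; path=8>1>7; order=8,1,4,3,6,7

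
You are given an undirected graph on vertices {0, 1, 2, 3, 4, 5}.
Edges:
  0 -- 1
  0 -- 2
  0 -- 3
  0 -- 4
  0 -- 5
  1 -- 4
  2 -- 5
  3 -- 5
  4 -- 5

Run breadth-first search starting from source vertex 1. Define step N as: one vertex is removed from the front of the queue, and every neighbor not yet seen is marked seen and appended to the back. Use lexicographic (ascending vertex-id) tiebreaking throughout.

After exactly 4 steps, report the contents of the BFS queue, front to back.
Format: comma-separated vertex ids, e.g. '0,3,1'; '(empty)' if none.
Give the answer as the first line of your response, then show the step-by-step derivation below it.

3,5

step 1: dequeue 1; queue=[0,4]; order=1
step 2: dequeue 0; queue=[4,2,3,5]; order=1,0
step 3: dequeue 4; queue=[2,3,5]; order=1,0,4
step 4: dequeue 2; queue=[3,5]; order=1,0,4,2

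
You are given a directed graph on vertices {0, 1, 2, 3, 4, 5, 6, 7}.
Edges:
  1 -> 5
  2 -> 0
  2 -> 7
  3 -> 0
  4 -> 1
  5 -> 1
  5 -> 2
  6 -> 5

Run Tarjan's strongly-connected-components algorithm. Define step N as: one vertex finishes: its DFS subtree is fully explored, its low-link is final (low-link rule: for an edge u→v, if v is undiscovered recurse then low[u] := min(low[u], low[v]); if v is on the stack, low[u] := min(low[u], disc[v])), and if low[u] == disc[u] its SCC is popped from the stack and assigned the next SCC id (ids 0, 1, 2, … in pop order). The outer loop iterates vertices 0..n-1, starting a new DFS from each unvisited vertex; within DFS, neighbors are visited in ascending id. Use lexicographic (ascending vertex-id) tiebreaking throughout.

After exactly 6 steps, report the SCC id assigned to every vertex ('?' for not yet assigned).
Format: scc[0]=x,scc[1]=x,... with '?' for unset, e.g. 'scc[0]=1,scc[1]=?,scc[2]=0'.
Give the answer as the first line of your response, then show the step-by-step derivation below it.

scc[0]=0,scc[1]=3,scc[2]=2,scc[3]=4,scc[4]=?,scc[5]=3,scc[6]=?,scc[7]=1

step 1: low=(low[0]=0,low[1]=?,low[2]=?,low[3]=?,low[4]=?,low[5]=?,low[6]=?,low[7]=?); scc=(scc[0]=0,scc[1]=?,scc[2]=?,scc[3]=?,scc[4]=?,scc[5]=?,scc[6]=?,scc[7]=?)
step 2: low=(low[0]=0,low[1]=1,low[2]=3,low[3]=?,low[4]=?,low[5]=1,low[6]=?,low[7]=4); scc=(scc[0]=0,scc[1]=?,scc[2]=?,scc[3]=?,scc[4]=?,scc[5]=?,scc[6]=?,scc[7]=1)
step 3: low=(low[0]=0,low[1]=1,low[2]=3,low[3]=?,low[4]=?,low[5]=1,low[6]=?,low[7]=4); scc=(scc[0]=0,scc[1]=?,scc[2]=2,scc[3]=?,scc[4]=?,scc[5]=?,scc[6]=?,scc[7]=1)
step 4: low=(low[0]=0,low[1]=1,low[2]=3,low[3]=?,low[4]=?,low[5]=1,low[6]=?,low[7]=4); scc=(scc[0]=0,scc[1]=?,scc[2]=2,scc[3]=?,scc[4]=?,scc[5]=?,scc[6]=?,scc[7]=1)
step 5: low=(low[0]=0,low[1]=1,low[2]=3,low[3]=?,low[4]=?,low[5]=1,low[6]=?,low[7]=4); scc=(scc[0]=0,scc[1]=3,scc[2]=2,scc[3]=?,scc[4]=?,scc[5]=3,scc[6]=?,scc[7]=1)
step 6: low=(low[0]=0,low[1]=1,low[2]=3,low[3]=5,low[4]=?,low[5]=1,low[6]=?,low[7]=4); scc=(scc[0]=0,scc[1]=3,scc[2]=2,scc[3]=4,scc[4]=?,scc[5]=3,scc[6]=?,scc[7]=1)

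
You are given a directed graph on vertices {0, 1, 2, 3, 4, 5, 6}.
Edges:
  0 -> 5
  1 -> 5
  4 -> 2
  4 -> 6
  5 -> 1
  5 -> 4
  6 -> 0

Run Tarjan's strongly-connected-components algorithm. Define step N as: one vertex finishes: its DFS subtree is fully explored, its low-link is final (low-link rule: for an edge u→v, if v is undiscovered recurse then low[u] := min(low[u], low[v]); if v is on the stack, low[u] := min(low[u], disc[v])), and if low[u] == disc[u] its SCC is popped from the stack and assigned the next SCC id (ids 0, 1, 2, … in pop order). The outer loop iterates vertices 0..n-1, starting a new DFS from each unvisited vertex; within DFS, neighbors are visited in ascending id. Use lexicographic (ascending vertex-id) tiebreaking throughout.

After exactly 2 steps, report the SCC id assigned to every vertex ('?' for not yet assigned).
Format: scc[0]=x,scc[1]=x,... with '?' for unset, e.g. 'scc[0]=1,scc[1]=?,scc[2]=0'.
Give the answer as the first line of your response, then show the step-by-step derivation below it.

scc[0]=?,scc[1]=?,scc[2]=0,scc[3]=?,scc[4]=?,scc[5]=?,scc[6]=?

step 1: low=(low[0]=0,low[1]=1,low[2]=?,low[3]=?,low[4]=?,low[5]=1,low[6]=?); scc=(scc[0]=?,scc[1]=?,scc[2]=?,scc[3]=?,scc[4]=?,scc[5]=?,scc[6]=?)
step 2: low=(low[0]=0,low[1]=1,low[2]=4,low[3]=?,low[4]=3,low[5]=1,low[6]=?); scc=(scc[0]=?,scc[1]=?,scc[2]=0,scc[3]=?,scc[4]=?,scc[5]=?,scc[6]=?)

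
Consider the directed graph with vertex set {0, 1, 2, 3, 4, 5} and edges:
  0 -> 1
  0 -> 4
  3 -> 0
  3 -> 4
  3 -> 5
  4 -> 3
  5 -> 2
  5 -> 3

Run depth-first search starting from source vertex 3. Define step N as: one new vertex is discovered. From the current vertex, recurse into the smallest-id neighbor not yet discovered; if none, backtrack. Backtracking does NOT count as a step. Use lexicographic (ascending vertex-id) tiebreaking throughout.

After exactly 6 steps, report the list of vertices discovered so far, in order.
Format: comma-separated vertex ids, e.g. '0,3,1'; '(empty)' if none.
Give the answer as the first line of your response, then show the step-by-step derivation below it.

3,0,1,4,5,2

step 1: discover 3; path=3; order=3
step 2: discover 0; path=3>0; order=3,0
step 3: discover 1; path=3>0>1; order=3,0,1
step 4: discover 4; path=3>0>4; order=3,0,1,4
step 5: discover 5; path=3>5; order=3,0,1,4,5
step 6: discover 2; path=3>5>2; order=3,0,1,4,5,2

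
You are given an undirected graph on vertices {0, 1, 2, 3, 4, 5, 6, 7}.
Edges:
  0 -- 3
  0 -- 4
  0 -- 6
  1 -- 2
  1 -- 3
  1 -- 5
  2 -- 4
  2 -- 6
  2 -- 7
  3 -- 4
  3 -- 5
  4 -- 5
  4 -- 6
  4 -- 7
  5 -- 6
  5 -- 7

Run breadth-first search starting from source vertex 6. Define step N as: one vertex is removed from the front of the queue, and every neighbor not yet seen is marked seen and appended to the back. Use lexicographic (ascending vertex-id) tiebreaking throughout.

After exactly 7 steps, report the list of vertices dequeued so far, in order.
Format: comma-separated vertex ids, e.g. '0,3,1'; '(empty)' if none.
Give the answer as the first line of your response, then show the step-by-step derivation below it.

6,0,2,4,5,3,1

step 1: dequeue 6; queue=[0,2,4,5]; order=6
step 2: dequeue 0; queue=[2,4,5,3]; order=6,0
step 3: dequeue 2; queue=[4,5,3,1,7]; order=6,0,2
step 4: dequeue 4; queue=[5,3,1,7]; order=6,0,2,4
step 5: dequeue 5; queue=[3,1,7]; order=6,0,2,4,5
step 6: dequeue 3; queue=[1,7]; order=6,0,2,4,5,3
step 7: dequeue 1; queue=[7]; order=6,0,2,4,5,3,1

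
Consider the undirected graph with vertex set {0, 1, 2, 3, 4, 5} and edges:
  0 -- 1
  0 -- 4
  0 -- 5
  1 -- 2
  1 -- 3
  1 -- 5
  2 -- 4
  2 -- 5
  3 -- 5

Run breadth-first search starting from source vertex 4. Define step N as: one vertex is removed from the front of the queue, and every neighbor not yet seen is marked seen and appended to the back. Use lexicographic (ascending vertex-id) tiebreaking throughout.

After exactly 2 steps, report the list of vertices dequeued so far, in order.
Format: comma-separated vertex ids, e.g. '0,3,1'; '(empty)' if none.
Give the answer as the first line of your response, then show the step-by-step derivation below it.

4,0

step 1: dequeue 4; queue=[0,2]; order=4
step 2: dequeue 0; queue=[2,1,5]; order=4,0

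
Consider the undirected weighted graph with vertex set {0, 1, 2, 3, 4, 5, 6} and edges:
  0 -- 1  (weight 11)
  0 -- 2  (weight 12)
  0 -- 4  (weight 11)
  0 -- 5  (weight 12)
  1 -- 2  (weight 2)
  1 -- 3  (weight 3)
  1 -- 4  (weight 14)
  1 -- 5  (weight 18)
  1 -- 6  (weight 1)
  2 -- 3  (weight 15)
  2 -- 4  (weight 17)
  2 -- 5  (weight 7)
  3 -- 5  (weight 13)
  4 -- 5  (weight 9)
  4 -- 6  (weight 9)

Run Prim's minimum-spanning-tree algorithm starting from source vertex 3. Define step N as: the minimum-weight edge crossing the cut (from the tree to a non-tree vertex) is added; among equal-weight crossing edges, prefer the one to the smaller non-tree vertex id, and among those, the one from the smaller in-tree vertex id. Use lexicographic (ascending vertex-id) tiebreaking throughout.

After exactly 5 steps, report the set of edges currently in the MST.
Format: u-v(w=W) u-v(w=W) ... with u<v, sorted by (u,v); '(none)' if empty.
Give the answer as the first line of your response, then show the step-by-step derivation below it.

1-2(w=2) 1-3(w=3) 1-6(w=1) 2-5(w=7) 4-5(w=9)

step 1: add edge 1-3 (w=3); MST = {1-3(w=3)}
step 2: add edge 1-6 (w=1); MST = {1-3(w=3) 1-6(w=1)}
step 3: add edge 1-2 (w=2); MST = {1-2(w=2) 1-3(w=3) 1-6(w=1)}
step 4: add edge 2-5 (w=7); MST = {1-2(w=2) 1-3(w=3) 1-6(w=1) 2-5(w=7)}
step 5: add edge 4-5 (w=9); MST = {1-2(w=2) 1-3(w=3) 1-6(w=1) 2-5(w=7) 4-5(w=9)}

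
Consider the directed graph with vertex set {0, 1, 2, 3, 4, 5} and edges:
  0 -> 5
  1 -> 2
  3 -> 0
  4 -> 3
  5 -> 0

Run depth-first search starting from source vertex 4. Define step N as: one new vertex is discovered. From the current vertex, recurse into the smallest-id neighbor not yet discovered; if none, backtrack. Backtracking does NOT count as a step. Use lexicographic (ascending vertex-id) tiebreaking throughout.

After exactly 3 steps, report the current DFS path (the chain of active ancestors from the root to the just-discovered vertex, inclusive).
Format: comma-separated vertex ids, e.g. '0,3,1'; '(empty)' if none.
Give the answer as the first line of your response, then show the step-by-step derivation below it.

4,3,0

step 1: discover 4; path=4; order=4
step 2: discover 3; path=4>3; order=4,3
step 3: discover 0; path=4>3>0; order=4,3,0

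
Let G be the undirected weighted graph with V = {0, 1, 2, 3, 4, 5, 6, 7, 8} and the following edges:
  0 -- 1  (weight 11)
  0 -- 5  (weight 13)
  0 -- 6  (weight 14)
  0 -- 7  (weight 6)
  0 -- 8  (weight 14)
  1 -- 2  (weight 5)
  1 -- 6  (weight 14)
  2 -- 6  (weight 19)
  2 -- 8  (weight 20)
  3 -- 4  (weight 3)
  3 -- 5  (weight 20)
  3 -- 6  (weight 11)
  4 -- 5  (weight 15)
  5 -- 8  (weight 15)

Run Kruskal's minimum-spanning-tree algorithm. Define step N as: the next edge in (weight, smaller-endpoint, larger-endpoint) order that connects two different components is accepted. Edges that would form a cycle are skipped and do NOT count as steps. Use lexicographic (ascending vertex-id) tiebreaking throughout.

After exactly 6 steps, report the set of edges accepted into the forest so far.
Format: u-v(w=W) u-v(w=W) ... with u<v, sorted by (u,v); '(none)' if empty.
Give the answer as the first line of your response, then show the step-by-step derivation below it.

0-1(w=11) 0-5(w=13) 0-7(w=6) 1-2(w=5) 3-4(w=3) 3-6(w=11)

step 1: add edge 3-4 (w=3); MST = {3-4(w=3)}
step 2: add edge 1-2 (w=5); MST = {1-2(w=5) 3-4(w=3)}
step 3: add edge 0-7 (w=6); MST = {0-7(w=6) 1-2(w=5) 3-4(w=3)}
step 4: add edge 0-1 (w=11); MST = {0-1(w=11) 0-7(w=6) 1-2(w=5) 3-4(w=3)}
step 5: add edge 3-6 (w=11); MST = {0-1(w=11) 0-7(w=6) 1-2(w=5) 3-4(w=3) 3-6(w=11)}
step 6: add edge 0-5 (w=13); MST = {0-1(w=11) 0-5(w=13) 0-7(w=6) 1-2(w=5) 3-4(w=3) 3-6(w=11)}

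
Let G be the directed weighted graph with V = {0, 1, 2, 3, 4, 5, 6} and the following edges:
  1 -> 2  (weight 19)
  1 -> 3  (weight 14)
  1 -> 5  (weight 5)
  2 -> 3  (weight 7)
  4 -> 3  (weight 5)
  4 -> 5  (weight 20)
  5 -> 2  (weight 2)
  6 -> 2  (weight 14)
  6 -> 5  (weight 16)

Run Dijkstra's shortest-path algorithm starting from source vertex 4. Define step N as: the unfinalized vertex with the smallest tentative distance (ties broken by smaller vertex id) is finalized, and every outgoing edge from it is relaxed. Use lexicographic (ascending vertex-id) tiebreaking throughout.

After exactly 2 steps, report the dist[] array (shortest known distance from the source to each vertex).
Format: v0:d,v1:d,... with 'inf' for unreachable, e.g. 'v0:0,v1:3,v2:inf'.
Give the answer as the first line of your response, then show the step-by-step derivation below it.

v0:inf,v1:inf,v2:inf,v3:5,v4:0,v5:20,v6:inf

step 1: dist = v0:inf,v1:inf,v2:inf,v3:5,v4:0,v5:20,v6:inf
step 2: dist = v0:inf,v1:inf,v2:inf,v3:5,v4:0,v5:20,v6:inf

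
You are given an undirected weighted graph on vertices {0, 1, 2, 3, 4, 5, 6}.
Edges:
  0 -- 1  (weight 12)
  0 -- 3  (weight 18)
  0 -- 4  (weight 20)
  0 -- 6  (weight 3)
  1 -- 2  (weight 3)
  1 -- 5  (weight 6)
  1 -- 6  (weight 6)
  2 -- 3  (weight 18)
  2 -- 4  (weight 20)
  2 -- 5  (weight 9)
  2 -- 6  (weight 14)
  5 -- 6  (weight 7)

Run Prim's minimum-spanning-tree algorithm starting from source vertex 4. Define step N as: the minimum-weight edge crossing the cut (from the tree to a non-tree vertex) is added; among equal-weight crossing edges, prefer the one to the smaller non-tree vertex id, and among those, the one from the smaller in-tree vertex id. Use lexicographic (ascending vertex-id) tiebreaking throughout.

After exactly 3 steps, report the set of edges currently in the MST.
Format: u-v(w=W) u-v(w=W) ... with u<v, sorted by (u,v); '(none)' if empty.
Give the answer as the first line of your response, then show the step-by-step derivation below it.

0-4(w=20) 0-6(w=3) 1-6(w=6)

step 1: add edge 0-4 (w=20); MST = {0-4(w=20)}
step 2: add edge 0-6 (w=3); MST = {0-4(w=20) 0-6(w=3)}
step 3: add edge 1-6 (w=6); MST = {0-4(w=20) 0-6(w=3) 1-6(w=6)}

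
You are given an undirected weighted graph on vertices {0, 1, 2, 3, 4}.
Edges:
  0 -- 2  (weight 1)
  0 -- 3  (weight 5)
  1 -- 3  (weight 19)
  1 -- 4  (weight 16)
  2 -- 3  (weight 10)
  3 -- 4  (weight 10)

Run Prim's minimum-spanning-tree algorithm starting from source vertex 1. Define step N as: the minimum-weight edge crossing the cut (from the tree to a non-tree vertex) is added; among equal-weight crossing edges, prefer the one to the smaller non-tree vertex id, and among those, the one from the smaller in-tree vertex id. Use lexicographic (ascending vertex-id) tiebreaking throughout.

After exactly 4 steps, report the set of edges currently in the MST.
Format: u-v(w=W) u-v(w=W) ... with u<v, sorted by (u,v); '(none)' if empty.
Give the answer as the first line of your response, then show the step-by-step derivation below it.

0-2(w=1) 0-3(w=5) 1-4(w=16) 3-4(w=10)

step 1: add edge 1-4 (w=16); MST = {1-4(w=16)}
step 2: add edge 3-4 (w=10); MST = {1-4(w=16) 3-4(w=10)}
step 3: add edge 0-3 (w=5); MST = {0-3(w=5) 1-4(w=16) 3-4(w=10)}
step 4: add edge 0-2 (w=1); MST = {0-2(w=1) 0-3(w=5) 1-4(w=16) 3-4(w=10)}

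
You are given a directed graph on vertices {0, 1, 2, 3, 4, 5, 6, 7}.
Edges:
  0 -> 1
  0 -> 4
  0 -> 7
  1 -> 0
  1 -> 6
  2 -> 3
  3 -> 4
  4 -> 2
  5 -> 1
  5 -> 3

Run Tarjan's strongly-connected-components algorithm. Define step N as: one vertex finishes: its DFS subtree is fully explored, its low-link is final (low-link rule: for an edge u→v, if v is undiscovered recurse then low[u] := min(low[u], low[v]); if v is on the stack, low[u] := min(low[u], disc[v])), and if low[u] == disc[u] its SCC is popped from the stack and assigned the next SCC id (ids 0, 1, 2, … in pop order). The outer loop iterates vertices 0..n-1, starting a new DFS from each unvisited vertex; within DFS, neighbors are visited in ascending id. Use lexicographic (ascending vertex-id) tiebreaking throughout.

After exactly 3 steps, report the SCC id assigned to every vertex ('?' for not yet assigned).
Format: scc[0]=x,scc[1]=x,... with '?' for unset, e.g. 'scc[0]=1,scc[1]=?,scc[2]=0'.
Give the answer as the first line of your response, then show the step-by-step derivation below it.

scc[0]=?,scc[1]=?,scc[2]=?,scc[3]=?,scc[4]=?,scc[5]=?,scc[6]=0,scc[7]=?

step 1: low=(low[0]=0,low[1]=0,low[2]=?,low[3]=?,low[4]=?,low[5]=?,low[6]=2,low[7]=?); scc=(scc[0]=?,scc[1]=?,scc[2]=?,scc[3]=?,scc[4]=?,scc[5]=?,scc[6]=0,scc[7]=?)
step 2: low=(low[0]=0,low[1]=0,low[2]=?,low[3]=?,low[4]=?,low[5]=?,low[6]=2,low[7]=?); scc=(scc[0]=?,scc[1]=?,scc[2]=?,scc[3]=?,scc[4]=?,scc[5]=?,scc[6]=0,scc[7]=?)
step 3: low=(low[0]=0,low[1]=0,low[2]=4,low[3]=3,low[4]=3,low[5]=?,low[6]=2,low[7]=?); scc=(scc[0]=?,scc[1]=?,scc[2]=?,scc[3]=?,scc[4]=?,scc[5]=?,scc[6]=0,scc[7]=?)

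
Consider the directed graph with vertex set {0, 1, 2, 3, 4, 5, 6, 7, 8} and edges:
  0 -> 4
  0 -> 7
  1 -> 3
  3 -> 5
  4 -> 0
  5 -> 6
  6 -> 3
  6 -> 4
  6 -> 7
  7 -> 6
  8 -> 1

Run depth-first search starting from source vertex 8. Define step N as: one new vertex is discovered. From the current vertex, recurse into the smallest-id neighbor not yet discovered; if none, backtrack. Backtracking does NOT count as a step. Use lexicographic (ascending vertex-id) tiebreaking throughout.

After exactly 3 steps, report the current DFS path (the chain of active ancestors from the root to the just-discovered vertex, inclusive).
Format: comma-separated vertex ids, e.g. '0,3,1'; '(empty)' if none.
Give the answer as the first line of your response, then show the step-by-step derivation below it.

8,1,3

step 1: discover 8; path=8; order=8
step 2: discover 1; path=8>1; order=8,1
step 3: discover 3; path=8>1>3; order=8,1,3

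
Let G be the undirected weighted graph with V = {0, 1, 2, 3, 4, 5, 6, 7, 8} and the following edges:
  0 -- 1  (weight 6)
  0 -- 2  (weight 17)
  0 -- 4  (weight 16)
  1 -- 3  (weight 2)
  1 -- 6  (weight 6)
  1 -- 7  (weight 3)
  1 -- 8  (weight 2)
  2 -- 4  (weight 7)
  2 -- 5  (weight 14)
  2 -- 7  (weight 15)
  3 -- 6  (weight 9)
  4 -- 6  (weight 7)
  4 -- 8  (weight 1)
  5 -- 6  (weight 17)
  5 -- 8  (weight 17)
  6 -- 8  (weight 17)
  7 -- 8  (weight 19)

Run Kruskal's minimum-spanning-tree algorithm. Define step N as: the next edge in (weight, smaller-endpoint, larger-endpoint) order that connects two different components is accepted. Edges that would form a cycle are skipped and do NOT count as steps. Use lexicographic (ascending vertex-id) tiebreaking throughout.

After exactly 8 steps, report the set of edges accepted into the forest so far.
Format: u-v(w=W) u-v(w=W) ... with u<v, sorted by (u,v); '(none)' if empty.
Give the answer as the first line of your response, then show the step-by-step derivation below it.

0-1(w=6) 1-3(w=2) 1-6(w=6) 1-7(w=3) 1-8(w=2) 2-4(w=7) 2-5(w=14) 4-8(w=1)

step 1: add edge 4-8 (w=1); MST = {4-8(w=1)}
step 2: add edge 1-3 (w=2); MST = {1-3(w=2) 4-8(w=1)}
step 3: add edge 1-8 (w=2); MST = {1-3(w=2) 1-8(w=2) 4-8(w=1)}
step 4: add edge 1-7 (w=3); MST = {1-3(w=2) 1-7(w=3) 1-8(w=2) 4-8(w=1)}
step 5: add edge 0-1 (w=6); MST = {0-1(w=6) 1-3(w=2) 1-7(w=3) 1-8(w=2) 4-8(w=1)}
step 6: add edge 1-6 (w=6); MST = {0-1(w=6) 1-3(w=2) 1-6(w=6) 1-7(w=3) 1-8(w=2) 4-8(w=1)}
step 7: add edge 2-4 (w=7); MST = {0-1(w=6) 1-3(w=2) 1-6(w=6) 1-7(w=3) 1-8(w=2) 2-4(w=7) 4-8(w=1)}
step 8: add edge 2-5 (w=14); MST = {0-1(w=6) 1-3(w=2) 1-6(w=6) 1-7(w=3) 1-8(w=2) 2-4(w=7) 2-5(w=14) 4-8(w=1)}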